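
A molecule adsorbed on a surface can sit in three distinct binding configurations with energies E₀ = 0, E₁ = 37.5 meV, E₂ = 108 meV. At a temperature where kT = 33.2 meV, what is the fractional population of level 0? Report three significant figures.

Eᵢ/kT = 0, 1.1295, 3.2530.
Z = Σ e^(−Eᵢ/kT) = e^(−0) + e^(−1.1295) + e^(−3.2530) = 1.0000 + 0.32319 + 0.038658 = 1.3618.
P₀ = e^(−E₀/kT) / Z = 1.0000/1.3618 = 0.734.

0.734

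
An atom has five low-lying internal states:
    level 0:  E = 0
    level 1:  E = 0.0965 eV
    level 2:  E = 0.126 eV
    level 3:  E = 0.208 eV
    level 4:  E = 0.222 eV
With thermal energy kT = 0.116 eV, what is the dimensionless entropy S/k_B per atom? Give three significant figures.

Eᵢ/kT = 0, 0.83190, 1.0862, 1.7931, 1.9138.
Z = Σ e^(−Eᵢ/kT) = e^(−0) + e^(−0.83190) + e^(−1.0862) + e^(−1.7931) + e^(−1.9138) = 1.0000 + 0.43522 + 0.33750 + 0.16644 + 0.14752 = 2.0867.
⟨E⟩ = Σ EᵢPᵢ = 0.072791 eV.
S/k_B = ln Z + ⟨E⟩/kT = ln(2.0867) + 0.072791/0.116 = 0.73558 + 0.62751 = 1.36.

1.36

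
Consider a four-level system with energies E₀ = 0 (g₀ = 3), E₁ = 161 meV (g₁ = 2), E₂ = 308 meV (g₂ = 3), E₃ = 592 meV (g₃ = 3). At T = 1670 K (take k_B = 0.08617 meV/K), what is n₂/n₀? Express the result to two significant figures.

k_BT = 0.08617 × 1670 K = 143.9 meV.
n₂/n₀ = (g₂/g₀) exp[−(E₂−E₀)/kT] = (3/3) × exp(−(308 meV)/(143.9 meV)) = (3/3) × exp(-2.140) = 0.12.

0.12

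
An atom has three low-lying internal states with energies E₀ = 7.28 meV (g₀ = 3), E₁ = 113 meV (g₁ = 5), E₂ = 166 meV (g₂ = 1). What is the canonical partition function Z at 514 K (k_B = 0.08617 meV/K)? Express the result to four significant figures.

Z = 2.959

k_BT = 0.08617 × 514 K = 44.2914 meV.
Eᵢ/kT = 0.164366, 2.55129, 3.74791.
Z = Σ gᵢe^(−Eᵢ/kT) = 3·e^(−0.164366) + 5·e^(−2.55129) + 1·e^(−3.74791) = 2.54529 + 0.389905 + 0.0235669 = 2.95876.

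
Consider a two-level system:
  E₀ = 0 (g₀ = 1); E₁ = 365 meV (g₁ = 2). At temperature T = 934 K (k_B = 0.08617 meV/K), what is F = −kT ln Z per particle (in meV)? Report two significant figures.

k_BT = 0.08617 × 934 K = 80.48 meV.
Eᵢ/kT = 0, 4.535.
Z = Σ gᵢe^(−Eᵢ/kT) = 1·e^(−0) + 2·e^(−4.535) = 1.000 + 0.02145 = 1.021.
F = −kT ln Z = −80.48 × ln(1.021) = −80.48 × 0.02078 = -1.7 meV.

-1.7 meV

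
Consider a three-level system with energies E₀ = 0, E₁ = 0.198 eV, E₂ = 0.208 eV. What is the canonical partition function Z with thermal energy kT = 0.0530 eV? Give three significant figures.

Z = 1.04

Eᵢ/kT = 0, 3.7358, 3.9245.
Z = Σ e^(−Eᵢ/kT) = e^(−0) + e^(−3.7358) + e^(−3.9245) = 1.0000 + 0.023854 + 0.019752 = 1.0436.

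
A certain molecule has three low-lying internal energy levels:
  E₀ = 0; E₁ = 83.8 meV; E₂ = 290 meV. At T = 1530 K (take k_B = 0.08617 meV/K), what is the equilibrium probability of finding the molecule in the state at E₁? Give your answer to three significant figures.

0.323

k_BT = 0.08617 × 1530 K = 131.84 meV.
Eᵢ/kT = 0, 0.63562, 2.1996.
Z = Σ e^(−Eᵢ/kT) = e^(−0) + e^(−0.63562) + e^(−2.1996) = 1.0000 + 0.52961 + 0.11085 = 1.6405.
P₁ = e^(−E₁/kT) / Z = 0.52961/1.6405 = 0.323.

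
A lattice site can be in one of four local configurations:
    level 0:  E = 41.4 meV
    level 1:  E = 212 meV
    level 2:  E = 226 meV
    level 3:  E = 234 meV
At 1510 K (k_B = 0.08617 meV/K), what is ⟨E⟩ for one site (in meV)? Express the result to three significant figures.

119 meV

k_BT = 0.08617 × 1510 K = 130.12 meV.
Eᵢ/kT = 0.31817, 1.6293, 1.7369, 1.7983.
Z = Σ e^(−Eᵢ/kT) = e^(−0.31817) + e^(−1.6293) + e^(−1.7369) + e^(−1.7983) = 0.72748 + 0.19607 + 0.17607 + 0.16558 = 1.2652.
⟨E⟩ = Σ Eᵢ e^(−Eᵢ/kT) / Z = (41.4·0.72748 + 212·0.19607 + 226·0.17607 + 234·0.16558) / 1.2652 = 119 meV.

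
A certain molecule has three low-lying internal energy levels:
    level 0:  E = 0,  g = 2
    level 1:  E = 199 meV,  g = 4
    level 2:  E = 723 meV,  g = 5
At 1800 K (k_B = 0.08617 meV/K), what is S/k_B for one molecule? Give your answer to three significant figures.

1.67

k_BT = 0.08617 × 1800 K = 155.11 meV.
Eᵢ/kT = 0, 1.2830, 4.6612.
Z = Σ gᵢe^(−Eᵢ/kT) = 2·e^(−0) + 4·e^(−1.2830) + 5·e^(−4.6612) = 2.0000 + 1.1088 + 0.047276 = 3.1561.
⟨E⟩ = Σ EᵢPᵢ = 80.743 meV.
S/k_B = ln Z + ⟨E⟩/kT = ln(3.1561) + 80.743/155.11 = 1.1493 + 0.52055 = 1.67.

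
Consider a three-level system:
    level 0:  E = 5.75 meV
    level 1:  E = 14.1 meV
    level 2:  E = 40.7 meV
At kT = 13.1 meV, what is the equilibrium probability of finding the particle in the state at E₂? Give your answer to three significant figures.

0.0434

Eᵢ/kT = 0.43893, 1.0763, 3.1069.
Z = Σ e^(−Eᵢ/kT) = e^(−0.43893) + e^(−1.0763) + e^(−3.1069) = 0.64473 + 0.34085 + 0.044739 = 1.0303.
P₂ = e^(−E₂/kT) / Z = 0.044739/1.0303 = 0.0434.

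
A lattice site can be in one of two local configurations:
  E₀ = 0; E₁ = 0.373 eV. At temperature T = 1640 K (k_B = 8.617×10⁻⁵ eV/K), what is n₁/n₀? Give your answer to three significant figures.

0.0714

k_BT = 8.617×10⁻⁵ × 1640 K = 0.14132 eV.
n₁/n₀ = exp[−(E₁−E₀)/kT] = exp(−(0.373 eV)/(0.14132 eV)) = exp(-2.6394) = 0.0714.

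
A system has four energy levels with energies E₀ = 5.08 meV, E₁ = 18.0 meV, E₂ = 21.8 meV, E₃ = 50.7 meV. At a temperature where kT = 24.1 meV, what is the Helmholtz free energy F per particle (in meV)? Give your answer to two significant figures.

Eᵢ/kT = 0.2108, 0.7469, 0.9046, 2.104.
Z = Σ e^(−Eᵢ/kT) = e^(−0.2108) + e^(−0.7469) + e^(−0.9046) + e^(−2.104) = 0.8099 + 0.4738 + 0.4047 + 0.1220 = 1.810.
F = −kT ln Z = −24.1 × ln(1.810) = −24.1 × 0.5933 = -14 meV.

-14 meV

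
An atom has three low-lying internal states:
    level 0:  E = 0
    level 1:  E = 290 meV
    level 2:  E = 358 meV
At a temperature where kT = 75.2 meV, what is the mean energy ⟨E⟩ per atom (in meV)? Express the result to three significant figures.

Eᵢ/kT = 0, 3.8564, 4.7606.
Z = Σ e^(−Eᵢ/kT) = e^(−0) + e^(−3.8564) + e^(−4.7606) = 1.0000 + 0.021144 + 0.0085605 = 1.0297.
⟨E⟩ = Σ Eᵢ e^(−Eᵢ/kT) / Z = (0·1.0000 + 290·0.021144 + 358·0.0085605) / 1.0297 = 8.93 meV.

8.93 meV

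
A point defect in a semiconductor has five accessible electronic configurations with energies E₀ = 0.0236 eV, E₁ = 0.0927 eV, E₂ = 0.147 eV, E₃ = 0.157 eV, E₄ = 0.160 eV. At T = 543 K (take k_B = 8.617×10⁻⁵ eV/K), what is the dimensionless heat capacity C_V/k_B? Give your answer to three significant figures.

k_BT = 8.617×10⁻⁵ × 543 K = 0.046790 eV.
Eᵢ/kT = 0.50438, 1.9812, 3.1417, 3.3554, 3.4195.
Z = Σ e^(−Eᵢ/kT) = e^(−0.50438) + e^(−1.9812) + e^(−3.1417) + e^(−3.3554) + e^(−3.4195) = 0.60388 + 0.13790 + 0.043209 + 0.034895 + 0.032729 = 0.85261.
⟨E⟩ = 0.051726 eV, ⟨E²⟩ = 0.0048710 eV².
C_V/k_B = (⟨E²⟩ − ⟨E⟩²)/(kT)² = (0.0048710 − 0.0026756)/0.0021893 = 1.00.

1.00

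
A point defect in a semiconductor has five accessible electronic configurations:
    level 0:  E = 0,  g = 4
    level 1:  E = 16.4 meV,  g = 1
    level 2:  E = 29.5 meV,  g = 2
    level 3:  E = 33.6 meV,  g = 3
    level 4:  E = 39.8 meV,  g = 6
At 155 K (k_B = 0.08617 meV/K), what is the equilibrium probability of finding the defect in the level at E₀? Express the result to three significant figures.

0.791

k_BT = 0.08617 × 155 K = 13.356 meV.
Eᵢ/kT = 0, 1.2279, 2.2087, 2.5157, 2.9799.
Z = Σ gᵢe^(−Eᵢ/kT) = 4·e^(−0) + 1·e^(−1.2279) + 2·e^(−2.2087) + 3·e^(−2.5157) + 6·e^(−2.9799) = 4.0000 + 0.29291 + 0.21969 + 0.24242 + 0.30479 = 5.0598.
P₀ = g₀ e^(−E₀/kT) / Z = 4.0000/5.0598 = 0.791.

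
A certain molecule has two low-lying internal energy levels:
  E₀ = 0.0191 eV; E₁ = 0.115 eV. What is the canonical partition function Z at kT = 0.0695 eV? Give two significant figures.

Eᵢ/kT = 0.2748, 1.655.
Z = Σ e^(−Eᵢ/kT) = e^(−0.2748) + e^(−1.655) = 0.7597 + 0.1911 = 0.9508.

Z = 0.95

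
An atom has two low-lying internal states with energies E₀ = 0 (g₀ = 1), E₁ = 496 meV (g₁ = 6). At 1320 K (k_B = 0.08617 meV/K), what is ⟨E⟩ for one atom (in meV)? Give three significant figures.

35.3 meV

k_BT = 0.08617 × 1320 K = 113.74 meV.
Eᵢ/kT = 0, 4.3608.
Z = Σ gᵢe^(−Eᵢ/kT) = 1·e^(−0) + 6·e^(−4.3608) = 1.0000 + 0.076609 = 1.0766.
⟨E⟩ = Σ Eᵢ gᵢe^(−Eᵢ/kT) / Z = (0·1.0000 + 496·0.076609) / 1.0766 = 35.3 meV.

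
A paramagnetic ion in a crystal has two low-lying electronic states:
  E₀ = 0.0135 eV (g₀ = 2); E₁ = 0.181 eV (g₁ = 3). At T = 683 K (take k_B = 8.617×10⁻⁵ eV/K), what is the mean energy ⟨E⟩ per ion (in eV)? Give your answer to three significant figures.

k_BT = 8.617×10⁻⁵ × 683 K = 0.058854 eV.
Eᵢ/kT = 0.22938, 3.0754.
Z = Σ gᵢe^(−Eᵢ/kT) = 2·e^(−0.22938) + 3·e^(−3.0754) = 1.5901 + 0.13851 = 1.7286.
⟨E⟩ = Σ Eᵢ gᵢe^(−Eᵢ/kT) / Z = (0.0135·1.5901 + 0.181·0.13851) / 1.7286 = 0.0269 eV.

0.0269 eV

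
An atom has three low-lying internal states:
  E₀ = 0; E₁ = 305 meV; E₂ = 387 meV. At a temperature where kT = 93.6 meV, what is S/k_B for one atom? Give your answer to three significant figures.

Eᵢ/kT = 0, 3.2585, 4.1346.
Z = Σ e^(−Eᵢ/kT) = e^(−0) + e^(−3.2585) + e^(−4.1346) = 1.0000 + 0.038446 + 0.016009 = 1.0545.
⟨E⟩ = Σ EᵢPᵢ = 16.995 meV.
S/k_B = ln Z + ⟨E⟩/kT = ln(1.0545) + 16.995/93.6 = 0.053067 + 0.18157 = 0.235.

0.235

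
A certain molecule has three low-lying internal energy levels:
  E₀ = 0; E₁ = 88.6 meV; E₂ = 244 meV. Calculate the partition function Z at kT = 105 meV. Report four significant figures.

Z = 1.528

Eᵢ/kT = 0, 0.843810, 2.32381.
Z = Σ e^(−Eᵢ/kT) = e^(−0) + e^(−0.843810) + e^(−2.32381) = 1.00000 + 0.430069 + 0.0978999 = 1.52797.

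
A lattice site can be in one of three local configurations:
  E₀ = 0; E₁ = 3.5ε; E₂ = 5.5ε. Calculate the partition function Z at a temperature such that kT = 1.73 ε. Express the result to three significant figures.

Z = 1.17

Eᵢ/kT = 0, 2.0231, 3.1792.
Z = Σ e^(−Eᵢ/kT) = e^(−0) + e^(−2.0231) + e^(−3.1792) = 1.0000 + 0.13224 + 0.041619 = 1.1739.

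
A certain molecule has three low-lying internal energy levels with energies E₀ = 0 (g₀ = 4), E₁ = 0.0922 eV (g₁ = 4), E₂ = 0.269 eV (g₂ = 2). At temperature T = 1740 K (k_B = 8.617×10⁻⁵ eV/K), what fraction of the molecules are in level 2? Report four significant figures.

0.05120

k_BT = 8.617×10⁻⁵ × 1740 K = 0.149936 eV.
Eᵢ/kT = 0, 0.614929, 1.79410.
Z = Σ gᵢe^(−Eᵢ/kT) = 4·e^(−0) + 4·e^(−0.614929) + 2·e^(−1.79410) = 4.00000 + 2.16272 + 0.332554 = 6.49527.
P₂ = g₂ e^(−E₂/kT) / Z = 0.332554/6.49527 = 0.05120.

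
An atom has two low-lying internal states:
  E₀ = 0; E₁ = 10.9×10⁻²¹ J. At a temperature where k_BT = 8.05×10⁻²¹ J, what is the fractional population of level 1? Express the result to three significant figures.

0.205

Eᵢ/kT = 0, 1.3540.
Z = Σ e^(−Eᵢ/kT) = e^(−0) + e^(−1.3540) = 1.0000 + 0.25821 = 1.2582.
P₁ = e^(−E₁/kT) / Z = 0.25821/1.2582 = 0.205.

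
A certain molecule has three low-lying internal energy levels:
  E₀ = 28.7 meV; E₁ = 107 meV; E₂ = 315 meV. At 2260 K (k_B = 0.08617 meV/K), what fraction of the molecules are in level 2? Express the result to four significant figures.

k_BT = 0.08617 × 2260 K = 194.744 meV.
Eᵢ/kT = 0.147373, 0.549439, 1.61751.
Z = Σ e^(−Eᵢ/kT) = e^(−0.147373) + e^(−0.549439) + e^(−1.61751) = 0.862972 + 0.577274 + 0.198392 = 1.63864.
P₂ = e^(−E₂/kT) / Z = 0.198392/1.63864 = 0.1211.

0.1211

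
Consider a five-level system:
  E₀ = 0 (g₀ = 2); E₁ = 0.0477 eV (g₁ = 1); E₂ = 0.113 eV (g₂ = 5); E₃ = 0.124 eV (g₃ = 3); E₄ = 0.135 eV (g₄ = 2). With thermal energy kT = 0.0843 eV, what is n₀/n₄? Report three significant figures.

n₀/n₄ = (g₀/g₄) exp[−(E₀−E₄)/kT] = (2/2) × exp(−(-0.135 eV)/(0.0843 eV)) = (2/2) × exp(1.6014) = 4.96.

4.96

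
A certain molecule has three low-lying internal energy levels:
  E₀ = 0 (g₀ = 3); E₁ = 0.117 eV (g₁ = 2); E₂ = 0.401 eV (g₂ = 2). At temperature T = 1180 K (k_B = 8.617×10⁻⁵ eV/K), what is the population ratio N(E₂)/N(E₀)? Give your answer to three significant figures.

k_BT = 8.617×10⁻⁵ × 1180 K = 0.10168 eV.
n₂/n₀ = (g₂/g₀) exp[−(E₂−E₀)/kT] = (2/3) × exp(−(0.401 eV)/(0.10168 eV)) = (2/3) × exp(-3.9437) = 0.0129.

0.0129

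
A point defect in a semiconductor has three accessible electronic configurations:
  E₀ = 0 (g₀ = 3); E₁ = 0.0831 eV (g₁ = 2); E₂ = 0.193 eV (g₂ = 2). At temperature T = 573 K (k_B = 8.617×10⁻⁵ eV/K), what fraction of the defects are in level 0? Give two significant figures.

k_BT = 8.617×10⁻⁵ × 573 K = 0.04938 eV.
Eᵢ/kT = 0, 1.683, 3.908.
Z = Σ gᵢe^(−Eᵢ/kT) = 3·e^(−0) + 2·e^(−1.683) + 2·e^(−3.908) = 3.000 + 0.3716 + 0.04016 = 3.412.
P₀ = g₀ e^(−E₀/kT) / Z = 3.000/3.412 = 0.88.

0.88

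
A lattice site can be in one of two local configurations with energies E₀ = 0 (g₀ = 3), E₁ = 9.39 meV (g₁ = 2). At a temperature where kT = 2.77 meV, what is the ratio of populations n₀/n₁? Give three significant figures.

n₀/n₁ = (g₀/g₁) exp[−(E₀−E₁)/kT] = (3/2) × exp(−(-9.39 meV)/(2.77 meV)) = (3/2) × exp(3.3899) = 44.5.

44.5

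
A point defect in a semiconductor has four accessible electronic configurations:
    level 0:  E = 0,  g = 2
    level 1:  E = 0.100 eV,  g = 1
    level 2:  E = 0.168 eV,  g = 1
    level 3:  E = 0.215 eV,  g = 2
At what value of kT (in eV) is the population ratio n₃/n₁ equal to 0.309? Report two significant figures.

0.062 eV

n₃/n₁ = (g₃/g₁) exp[−(E₃−E₁)/kT] = 0.309.
⇒ (E₃−E₁)/kT = ln((2/1)/0.309) = ln(6.472) = 1.867.
kT = 0.115 eV / 1.867 = 0.062 eV.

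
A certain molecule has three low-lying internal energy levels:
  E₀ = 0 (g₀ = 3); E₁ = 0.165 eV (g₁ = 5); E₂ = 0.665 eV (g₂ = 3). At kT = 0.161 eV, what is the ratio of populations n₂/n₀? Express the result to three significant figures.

0.0161

n₂/n₀ = (g₂/g₀) exp[−(E₂−E₀)/kT] = (3/3) × exp(−(0.665 eV)/(0.161 eV)) = (3/3) × exp(-4.1304) = 0.0161.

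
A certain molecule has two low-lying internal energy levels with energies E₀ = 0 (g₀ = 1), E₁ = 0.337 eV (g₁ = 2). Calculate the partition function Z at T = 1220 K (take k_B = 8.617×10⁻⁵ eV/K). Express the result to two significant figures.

k_BT = 8.617×10⁻⁵ × 1220 K = 0.1051 eV.
Eᵢ/kT = 0, 3.206.
Z = Σ gᵢe^(−Eᵢ/kT) = 1·e^(−0) + 2·e^(−3.206) = 1.000 + 0.08104 = 1.081.

Z = 1.1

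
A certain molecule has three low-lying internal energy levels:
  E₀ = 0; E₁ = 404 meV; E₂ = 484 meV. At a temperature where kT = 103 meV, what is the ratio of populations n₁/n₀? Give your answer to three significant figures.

0.0198

n₁/n₀ = exp[−(E₁−E₀)/kT] = exp(−(404 meV)/(103 meV)) = exp(-3.9223) = 0.0198.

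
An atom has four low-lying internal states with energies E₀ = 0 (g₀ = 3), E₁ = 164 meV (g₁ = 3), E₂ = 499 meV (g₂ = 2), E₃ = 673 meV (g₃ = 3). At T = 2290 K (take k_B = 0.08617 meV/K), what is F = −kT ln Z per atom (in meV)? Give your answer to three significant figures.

k_BT = 0.08617 × 2290 K = 197.33 meV.
Eᵢ/kT = 0, 0.83110, 2.5288, 3.4105.
Z = Σ gᵢe^(−Eᵢ/kT) = 3·e^(−0) + 3·e^(−0.83110) + 2·e^(−2.5288) + 3·e^(−3.4105) = 3.0000 + 1.3067 + 0.15951 + 0.099074 = 4.5653.
F = −kT ln Z = −197.33 × ln(4.5653) = −197.33 × 1.5185 = -300 meV.

-300 meV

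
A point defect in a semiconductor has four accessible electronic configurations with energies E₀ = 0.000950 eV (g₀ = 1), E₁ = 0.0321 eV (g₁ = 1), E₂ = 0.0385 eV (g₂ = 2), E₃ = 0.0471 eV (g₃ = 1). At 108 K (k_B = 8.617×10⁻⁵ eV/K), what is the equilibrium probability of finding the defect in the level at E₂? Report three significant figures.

0.0328

k_BT = 8.617×10⁻⁵ × 108 K = 0.0093064 eV.
Eᵢ/kT = 0.10208, 3.4492, 4.1369, 5.0610.
Z = Σ gᵢe^(−Eᵢ/kT) = 1·e^(−0.10208) + 1·e^(−3.4492) + 2·e^(−4.1369) + 1·e^(−5.0610) = 0.90296 + 0.031771 + 0.031945 + 0.0063392 = 0.97302.
P₂ = g₂ e^(−E₂/kT) / Z = 0.031945/0.97302 = 0.0328.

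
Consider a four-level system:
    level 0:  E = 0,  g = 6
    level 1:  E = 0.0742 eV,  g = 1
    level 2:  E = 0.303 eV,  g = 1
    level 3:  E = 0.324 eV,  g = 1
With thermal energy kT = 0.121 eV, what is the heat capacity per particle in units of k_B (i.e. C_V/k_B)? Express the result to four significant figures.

Eᵢ/kT = 0, 0.613223, 2.50413, 2.67769.
Z = Σ gᵢe^(−Eᵢ/kT) = 6·e^(−0) + 1·e^(−0.613223) + 1·e^(−2.50413) + 1·e^(−2.67769) = 6.00000 + 0.541602 + 0.0817467 + 0.0687217 = 6.69207.
⟨E⟩ = 0.0130336 eV, ⟨E²⟩ = 0.00264508 eV².
C_V/k_B = (⟨E²⟩ − ⟨E⟩²)/(kT)² = (0.00264508 − 0.000169875)/0.0146410 = 0.1691.

0.1691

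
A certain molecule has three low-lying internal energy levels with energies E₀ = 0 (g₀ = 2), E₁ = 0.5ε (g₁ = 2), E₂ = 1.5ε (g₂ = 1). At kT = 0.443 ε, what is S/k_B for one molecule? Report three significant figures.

1.30

Eᵢ/kT = 0, 1.1287, 3.3860.
Z = Σ gᵢe^(−Eᵢ/kT) = 2·e^(−0) + 2·e^(−1.1287) + 1·e^(−3.3860) = 2.0000 + 0.64691 + 0.033844 = 2.6808.
⟨E⟩ = Σ EᵢPᵢ = 0.13959 ε.
S/k_B = ln Z + ⟨E⟩/kT = ln(2.6808) + 0.13959/0.443 = 0.98612 + 0.31510 = 1.30.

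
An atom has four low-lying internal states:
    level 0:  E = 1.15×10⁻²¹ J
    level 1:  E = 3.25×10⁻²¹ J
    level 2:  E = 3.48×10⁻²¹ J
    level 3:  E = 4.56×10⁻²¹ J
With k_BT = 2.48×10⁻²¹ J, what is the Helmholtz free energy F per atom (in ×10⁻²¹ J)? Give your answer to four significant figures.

-0.6573 ×10⁻²¹ J

Eᵢ/kT = 0.463710, 1.31048, 1.40323, 1.83871.
Z = Σ e^(−Eᵢ/kT) = e^(−0.463710) + e^(−1.31048) + e^(−1.40323) + e^(−1.83871) = 0.628946 + 0.269691 + 0.245802 + 0.159022 = 1.30346.
F = −kT ln Z = −2.48 × ln(1.30346) = −2.48 × 0.265022 = -0.6573 ×10⁻²¹ J.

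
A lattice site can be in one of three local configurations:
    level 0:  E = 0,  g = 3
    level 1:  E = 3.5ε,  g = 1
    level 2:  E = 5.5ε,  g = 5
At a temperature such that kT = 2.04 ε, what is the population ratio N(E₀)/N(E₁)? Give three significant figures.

16.7

n₀/n₁ = (g₀/g₁) exp[−(E₀−E₁)/kT] = (3/1) × exp(−(-3.5ε)/(2.04ε)) = (3/1) × exp(1.7157) = 16.7.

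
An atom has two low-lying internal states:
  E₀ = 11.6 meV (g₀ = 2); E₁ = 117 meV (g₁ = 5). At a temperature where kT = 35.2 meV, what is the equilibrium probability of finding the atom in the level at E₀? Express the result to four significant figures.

Eᵢ/kT = 0.329545, 3.32386.
Z = Σ gᵢe^(−Eᵢ/kT) = 2·e^(−0.329545) + 5·e^(−3.32386) = 1.43850 + 0.180068 = 1.61857.
P₀ = g₀ e^(−E₀/kT) / Z = 1.43850/1.61857 = 0.8887.

0.8887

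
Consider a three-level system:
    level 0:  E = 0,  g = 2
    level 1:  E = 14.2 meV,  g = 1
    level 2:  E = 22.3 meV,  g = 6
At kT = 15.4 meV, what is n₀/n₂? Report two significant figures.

n₀/n₂ = (g₀/g₂) exp[−(E₀−E₂)/kT] = (2/6) × exp(−(-22.3 meV)/(15.4 meV)) = (2/6) × exp(1.448) = 1.4.

1.4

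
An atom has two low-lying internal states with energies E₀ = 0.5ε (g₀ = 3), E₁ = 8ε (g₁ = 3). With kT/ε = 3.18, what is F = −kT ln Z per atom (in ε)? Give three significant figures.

-3.28 ε

Eᵢ/kT = 0.15723, 2.5157.
Z = Σ gᵢe^(−Eᵢ/kT) = 3·e^(−0.15723) + 3·e^(−2.5157) = 2.5635 + 0.24242 = 2.8059.
F = −kT ln Z = −3.18 × ln(2.8059) = −3.18 × 1.0317 = -3.28 ε.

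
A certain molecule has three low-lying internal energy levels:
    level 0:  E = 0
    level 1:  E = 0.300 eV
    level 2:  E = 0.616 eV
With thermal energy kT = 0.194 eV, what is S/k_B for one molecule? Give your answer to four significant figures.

0.5952

Eᵢ/kT = 0, 1.54639, 3.17526.
Z = Σ e^(−Eᵢ/kT) = e^(−0) + e^(−1.54639) + e^(−3.17526) = 1.00000 + 0.213016 + 0.0417832 = 1.25480.
⟨E⟩ = Σ EᵢPᵢ = 0.0714403 eV.
S/k_B = ln Z + ⟨E⟩/kT = ln(1.25480) + 0.0714403/0.194 = 0.226976 + 0.368249 = 0.5952.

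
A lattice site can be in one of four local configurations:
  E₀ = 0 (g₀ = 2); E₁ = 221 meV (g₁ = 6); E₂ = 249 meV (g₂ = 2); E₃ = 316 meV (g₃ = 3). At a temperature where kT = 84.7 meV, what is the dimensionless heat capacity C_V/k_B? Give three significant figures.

1.44

Eᵢ/kT = 0, 2.6092, 2.9398, 3.7308.
Z = Σ gᵢe^(−Eᵢ/kT) = 2·e^(−0) + 6·e^(−2.6092) + 2·e^(−2.9398) + 3·e^(−3.7308) = 2.0000 + 0.44156 + 0.10575 + 0.071921 = 2.6192.
⟨E⟩ = 55.988 meV, ⟨E²⟩ = 13479 meV².
C_V/k_B = (⟨E²⟩ − ⟨E⟩²)/(kT)² = (13479 − 3134.7)/7174.1 = 1.44.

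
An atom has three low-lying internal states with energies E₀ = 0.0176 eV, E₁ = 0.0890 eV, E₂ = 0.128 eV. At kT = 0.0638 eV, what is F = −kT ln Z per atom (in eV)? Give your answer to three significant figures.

Eᵢ/kT = 0.27586, 1.3950, 2.0063.
Z = Σ e^(−Eᵢ/kT) = e^(−0.27586) + e^(−1.3950) + e^(−2.0063) = 0.75892 + 0.24783 + 0.13449 = 1.1412.
F = −kT ln Z = −0.0638 × ln(1.1412) = −0.0638 × 0.13208 = -0.00843 eV.

-0.00843 eV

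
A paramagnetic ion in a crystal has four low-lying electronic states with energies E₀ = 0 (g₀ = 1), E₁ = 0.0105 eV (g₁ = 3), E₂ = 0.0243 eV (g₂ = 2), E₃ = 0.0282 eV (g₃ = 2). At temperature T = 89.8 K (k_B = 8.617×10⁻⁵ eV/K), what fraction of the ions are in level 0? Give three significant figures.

0.523

k_BT = 8.617×10⁻⁵ × 89.8 K = 0.0077381 eV.
Eᵢ/kT = 0, 1.3569, 3.1403, 3.6443.
Z = Σ gᵢe^(−Eᵢ/kT) = 1·e^(−0) + 3·e^(−1.3569) + 2·e^(−3.1403) + 2·e^(−3.6443) = 1.0000 + 0.77237 + 0.086540 + 0.052279 = 1.9112.
P₀ = g₀ e^(−E₀/kT) / Z = 1.0000/1.9112 = 0.523.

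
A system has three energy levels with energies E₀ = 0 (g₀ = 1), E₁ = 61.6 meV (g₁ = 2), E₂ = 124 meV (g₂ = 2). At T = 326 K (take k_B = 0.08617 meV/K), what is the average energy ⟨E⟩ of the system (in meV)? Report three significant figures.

13.4 meV

k_BT = 0.08617 × 326 K = 28.091 meV.
Eᵢ/kT = 0, 2.1929, 4.4142.
Z = Σ gᵢe^(−Eᵢ/kT) = 1·e^(−0) + 2·e^(−2.1929) + 2·e^(−4.4142) = 1.0000 + 0.22319 + 0.024208 = 1.2474.
⟨E⟩ = Σ Eᵢ gᵢe^(−Eᵢ/kT) / Z = (0·1.0000 + 61.6·0.22319 + 124·0.024208) / 1.2474 = 13.4 meV.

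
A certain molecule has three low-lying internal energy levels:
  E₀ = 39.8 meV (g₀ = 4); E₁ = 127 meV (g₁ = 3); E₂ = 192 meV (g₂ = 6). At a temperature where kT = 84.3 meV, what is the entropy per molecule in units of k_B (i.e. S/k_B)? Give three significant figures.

2.28

Eᵢ/kT = 0.47212, 1.5065, 2.2776.
Z = Σ gᵢe^(−Eᵢ/kT) = 4·e^(−0.47212) + 3·e^(−1.5065) + 6·e^(−2.2776) = 2.4947 + 0.66505 + 0.61518 = 3.7749.
⟨E⟩ = Σ EᵢPᵢ = 79.966 meV.
S/k_B = ln Z + ⟨E⟩/kT = ln(3.7749) + 79.966/84.3 = 1.3284 + 0.94859 = 2.28.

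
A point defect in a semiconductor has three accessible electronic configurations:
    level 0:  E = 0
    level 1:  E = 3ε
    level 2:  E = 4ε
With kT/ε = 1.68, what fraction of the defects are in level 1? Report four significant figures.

0.1331

Eᵢ/kT = 0, 1.78571, 2.38095.
Z = Σ e^(−Eᵢ/kT) = e^(−0) + e^(−1.78571) + e^(−2.38095) = 1.00000 + 0.167678 + 0.0924627 = 1.26014.
P₁ = e^(−E₁/kT) / Z = 0.167678/1.26014 = 0.1331.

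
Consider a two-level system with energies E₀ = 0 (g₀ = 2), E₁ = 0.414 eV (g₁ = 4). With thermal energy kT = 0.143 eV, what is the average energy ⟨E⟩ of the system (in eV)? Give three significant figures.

Eᵢ/kT = 0, 2.8951.
Z = Σ gᵢe^(−Eᵢ/kT) = 2·e^(−0) + 4·e^(−2.8951) = 2.0000 + 0.22117 = 2.2212.
⟨E⟩ = Σ Eᵢ gᵢe^(−Eᵢ/kT) / Z = (0·2.0000 + 0.414·0.22117) / 2.2212 = 0.0412 eV.

0.0412 eV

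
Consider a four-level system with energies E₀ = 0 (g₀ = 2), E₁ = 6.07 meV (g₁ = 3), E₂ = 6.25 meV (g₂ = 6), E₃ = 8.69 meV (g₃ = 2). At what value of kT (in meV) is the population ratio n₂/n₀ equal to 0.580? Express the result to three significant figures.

n₂/n₀ = (g₂/g₀) exp[−(E₂−E₀)/kT] = 0.580.
⇒ (E₂−E₀)/kT = ln((6/2)/0.580) = ln(5.1724) = 1.6433.
kT = 6.25 meV / 1.6433 = 3.80 meV.

3.80 meV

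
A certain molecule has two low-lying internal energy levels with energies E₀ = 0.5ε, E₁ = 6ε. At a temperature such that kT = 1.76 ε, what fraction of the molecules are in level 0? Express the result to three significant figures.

0.958

Eᵢ/kT = 0.28409, 3.4091.
Z = Σ e^(−Eᵢ/kT) = e^(−0.28409) + e^(−3.4091) = 0.75270 + 0.033071 = 0.78577.
P₀ = e^(−E₀/kT) / Z = 0.75270/0.78577 = 0.958.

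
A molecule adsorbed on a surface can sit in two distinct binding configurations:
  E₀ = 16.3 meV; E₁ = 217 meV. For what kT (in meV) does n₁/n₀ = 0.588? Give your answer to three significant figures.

378 meV

n₁/n₀ = exp[−(E₁−E₀)/kT] = 0.588.
⇒ (E₁−E₀)/kT = ln(1/0.588) = ln(1.7007) = 0.53104.
kT = 200.7 meV / 0.53104 = 378 meV.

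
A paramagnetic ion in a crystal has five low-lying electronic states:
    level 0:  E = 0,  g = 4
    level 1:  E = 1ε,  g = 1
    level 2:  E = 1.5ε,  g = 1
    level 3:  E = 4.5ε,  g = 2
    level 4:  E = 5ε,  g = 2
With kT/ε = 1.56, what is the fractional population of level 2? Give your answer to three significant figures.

0.0749

Eᵢ/kT = 0, 0.64103, 0.96154, 2.8846, 3.2051.
Z = Σ gᵢe^(−Eᵢ/kT) = 4·e^(−0) + 1·e^(−0.64103) + 1·e^(−0.96154) + 2·e^(−2.8846) + 2·e^(−3.2051) = 4.0000 + 0.52675 + 0.38230 + 0.11175 + 0.081110 = 5.1019.
P₂ = g₂ e^(−E₂/kT) / Z = 0.38230/5.1019 = 0.0749.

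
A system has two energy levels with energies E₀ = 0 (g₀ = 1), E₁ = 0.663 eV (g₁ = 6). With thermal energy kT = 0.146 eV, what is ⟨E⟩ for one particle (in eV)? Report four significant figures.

0.03986 eV

Eᵢ/kT = 0, 4.54110.
Z = Σ gᵢe^(−Eᵢ/kT) = 1·e^(−0) + 6·e^(−4.54110) = 1.00000 + 0.0639700 = 1.06397.
⟨E⟩ = Σ Eᵢ gᵢe^(−Eᵢ/kT) / Z = (0·1.00000 + 0.663·0.0639700) / 1.06397 = 0.03986 eV.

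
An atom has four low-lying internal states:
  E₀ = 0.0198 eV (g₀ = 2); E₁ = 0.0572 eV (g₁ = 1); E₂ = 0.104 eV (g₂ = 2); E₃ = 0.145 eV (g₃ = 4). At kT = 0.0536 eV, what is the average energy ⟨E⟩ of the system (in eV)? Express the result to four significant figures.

0.05072 eV

Eᵢ/kT = 0.369403, 1.06716, 1.94030, 2.70522.
Z = Σ gᵢe^(−Eᵢ/kT) = 2·e^(−0.369403) + 1·e^(−1.06716) + 2·e^(−1.94030) + 4·e^(−2.70522) = 1.38229 + 0.343984 + 0.287322 + 0.267422 = 2.28102.
⟨E⟩ = Σ Eᵢ gᵢe^(−Eᵢ/kT) / Z = (0.0198·1.38229 + 0.0572·0.343984 + 0.104·0.287322 + 0.145·0.267422) / 2.28102 = 0.05072 eV.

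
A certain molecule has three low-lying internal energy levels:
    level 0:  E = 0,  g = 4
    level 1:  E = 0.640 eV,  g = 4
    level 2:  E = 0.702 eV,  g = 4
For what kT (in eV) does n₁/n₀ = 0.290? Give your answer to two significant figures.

n₁/n₀ = (g₁/g₀) exp[−(E₁−E₀)/kT] = 0.290.
⇒ (E₁−E₀)/kT = ln((4/4)/0.290) = ln(3.448) = 1.238.
kT = 0.640 eV / 1.238 = 0.52 eV.

0.52 eV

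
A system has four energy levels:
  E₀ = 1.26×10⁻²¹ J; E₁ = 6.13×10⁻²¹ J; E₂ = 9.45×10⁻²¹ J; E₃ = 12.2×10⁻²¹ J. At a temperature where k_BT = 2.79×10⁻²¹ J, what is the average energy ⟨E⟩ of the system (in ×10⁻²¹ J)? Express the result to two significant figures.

2.5 ×10⁻²¹ J

Eᵢ/kT = 0.4516, 2.197, 3.387, 4.373.
Z = Σ e^(−Eᵢ/kT) = e^(−0.4516) + e^(−2.197) + e^(−3.387) + e^(−4.373) = 0.6366 + 0.1111 + 0.03381 + 0.01261 = 0.7941.
⟨E⟩ = Σ Eᵢ e^(−Eᵢ/kT) / Z = (1.26·0.6366 + 6.13·0.1111 + 9.45·0.03381 + 12.2·0.01261) / 0.7941 = 2.5 ×10⁻²¹ J.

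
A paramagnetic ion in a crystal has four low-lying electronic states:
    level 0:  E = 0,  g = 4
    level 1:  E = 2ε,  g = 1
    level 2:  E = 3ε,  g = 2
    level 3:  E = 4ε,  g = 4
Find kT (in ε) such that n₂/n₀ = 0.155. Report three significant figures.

n₂/n₀ = (g₂/g₀) exp[−(E₂−E₀)/kT] = 0.155.
⇒ (E₂−E₀)/kT = ln((2/4)/0.155) = ln(3.2258) = 1.1712.
kT = 3ε / 1.1712 = 2.56 ε.

2.56 ε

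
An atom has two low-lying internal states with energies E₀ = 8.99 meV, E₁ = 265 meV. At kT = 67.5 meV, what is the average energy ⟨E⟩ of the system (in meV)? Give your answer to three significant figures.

14.6 meV

Eᵢ/kT = 0.13319, 3.9259.
Z = Σ e^(−Eᵢ/kT) = e^(−0.13319) + e^(−3.9259) = 0.87530 + 0.019724 = 0.89502.
⟨E⟩ = Σ Eᵢ e^(−Eᵢ/kT) / Z = (8.99·0.87530 + 265·0.019724) / 0.89502 = 14.6 meV.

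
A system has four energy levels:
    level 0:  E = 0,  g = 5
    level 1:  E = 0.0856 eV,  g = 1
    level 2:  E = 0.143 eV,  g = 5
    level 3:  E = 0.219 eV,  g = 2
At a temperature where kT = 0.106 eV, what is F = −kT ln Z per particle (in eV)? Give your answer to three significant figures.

Eᵢ/kT = 0, 0.80755, 1.3491, 2.0660.
Z = Σ gᵢe^(−Eᵢ/kT) = 5·e^(−0) + 1·e^(−0.80755) + 5·e^(−1.3491) + 2·e^(−2.0660) = 5.0000 + 0.44595 + 1.2974 + 0.25338 = 6.9967.
F = −kT ln Z = −0.106 × ln(6.9967) = −0.106 × 1.9454 = -0.206 eV.

-0.206 eV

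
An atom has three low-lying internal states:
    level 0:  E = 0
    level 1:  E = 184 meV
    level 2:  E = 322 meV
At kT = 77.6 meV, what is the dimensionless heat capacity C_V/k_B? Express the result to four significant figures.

0.6513

Eᵢ/kT = 0, 2.37113, 4.14948.
Z = Σ e^(−Eᵢ/kT) = e^(−0) + e^(−2.37113) + e^(−4.14948) = 1.00000 + 0.0933752 + 0.0157726 = 1.10915.
⟨E⟩ = 20.0693 meV, ⟨E²⟩ = 4324.64 meV².
C_V/k_B = (⟨E²⟩ − ⟨E⟩²)/(kT)² = (4324.64 − 402.777)/6021.76 = 0.6513.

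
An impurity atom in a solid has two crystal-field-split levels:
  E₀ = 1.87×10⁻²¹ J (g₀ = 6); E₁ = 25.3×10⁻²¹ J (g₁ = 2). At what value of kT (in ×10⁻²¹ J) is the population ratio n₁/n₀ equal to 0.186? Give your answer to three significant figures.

n₁/n₀ = (g₁/g₀) exp[−(E₁−E₀)/kT] = 0.186.
⇒ (E₁−E₀)/kT = ln((2/6)/0.186) = ln(1.7921) = 0.58339.
kT = 23.43 ×10⁻²¹ J / 0.58339 = 40.2 ×10⁻²¹ J.

40.2 ×10⁻²¹ J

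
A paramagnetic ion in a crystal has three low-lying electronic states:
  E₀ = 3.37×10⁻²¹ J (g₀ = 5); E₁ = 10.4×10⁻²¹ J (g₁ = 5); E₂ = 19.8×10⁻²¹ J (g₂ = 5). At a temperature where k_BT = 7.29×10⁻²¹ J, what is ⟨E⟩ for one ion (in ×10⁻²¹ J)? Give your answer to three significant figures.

6.33 ×10⁻²¹ J

Eᵢ/kT = 0.46228, 1.4266, 2.7160.
Z = Σ gᵢe^(−Eᵢ/kT) = 5·e^(−0.46228) + 5·e^(−1.4266) + 5·e^(−2.7160) = 3.1492 + 1.2006 + 0.33069 = 4.6805.
⟨E⟩ = Σ Eᵢ gᵢe^(−Eᵢ/kT) / Z = (3.37·3.1492 + 10.4·1.2006 + 19.8·0.33069) / 4.6805 = 6.33 ×10⁻²¹ J.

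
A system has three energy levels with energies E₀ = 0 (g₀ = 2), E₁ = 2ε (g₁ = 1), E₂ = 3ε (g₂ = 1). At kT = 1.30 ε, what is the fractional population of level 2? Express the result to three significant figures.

Eᵢ/kT = 0, 1.5385, 2.3077.
Z = Σ gᵢe^(−Eᵢ/kT) = 2·e^(−0) + 1·e^(−1.5385) + 1·e^(−2.3077) = 2.0000 + 0.21470 + 0.099490 = 2.3142.
P₂ = g₂ e^(−E₂/kT) / Z = 0.099490/2.3142 = 0.0430.

0.0430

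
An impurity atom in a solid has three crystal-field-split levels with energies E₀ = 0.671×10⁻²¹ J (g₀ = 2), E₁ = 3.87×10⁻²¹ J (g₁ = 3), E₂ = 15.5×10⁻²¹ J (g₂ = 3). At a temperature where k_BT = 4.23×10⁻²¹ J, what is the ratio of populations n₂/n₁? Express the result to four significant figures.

n₂/n₁ = (g₂/g₁) exp[−(E₂−E₁)/kT] = (3/3) × exp(−(11.63 ×10⁻²¹ J)/(4.23 ×10⁻²¹ J)) = (3/3) × exp(-2.74941) = 0.06397.

0.06397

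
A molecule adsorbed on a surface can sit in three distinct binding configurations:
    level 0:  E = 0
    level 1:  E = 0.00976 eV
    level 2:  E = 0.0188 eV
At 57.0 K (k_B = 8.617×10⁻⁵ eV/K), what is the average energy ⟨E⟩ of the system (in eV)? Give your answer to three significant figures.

k_BT = 8.617×10⁻⁵ × 57.0 K = 0.0049117 eV.
Eᵢ/kT = 0, 1.9871, 3.8276.
Z = Σ e^(−Eᵢ/kT) = e^(−0) + e^(−1.9871) + e^(−3.8276) = 1.0000 + 0.13709 + 0.021762 = 1.1589.
⟨E⟩ = Σ Eᵢ e^(−Eᵢ/kT) / Z = (0·1.0000 + 0.00976·0.13709 + 0.0188·0.021762) / 1.1589 = 0.00151 eV.

0.00151 eV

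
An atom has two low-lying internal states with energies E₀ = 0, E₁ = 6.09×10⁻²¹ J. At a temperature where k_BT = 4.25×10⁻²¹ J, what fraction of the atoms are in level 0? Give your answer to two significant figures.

0.81

Eᵢ/kT = 0, 1.433.
Z = Σ e^(−Eᵢ/kT) = e^(−0) + e^(−1.433) = 1.000 + 0.2386 = 1.239.
P₀ = e^(−E₀/kT) / Z = 1.000/1.239 = 0.81.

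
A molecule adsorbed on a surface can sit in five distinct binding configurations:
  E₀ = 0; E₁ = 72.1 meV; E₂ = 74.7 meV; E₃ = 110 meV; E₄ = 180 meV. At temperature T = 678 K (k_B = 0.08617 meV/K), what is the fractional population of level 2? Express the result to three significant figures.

0.158

k_BT = 0.08617 × 678 K = 58.423 meV.
Eᵢ/kT = 0, 1.2341, 1.2786, 1.8828, 3.0810.
Z = Σ e^(−Eᵢ/kT) = e^(−0) + e^(−1.2341) + e^(−1.2786) + e^(−1.8828) + e^(−3.0810) = 1.0000 + 0.29110 + 0.27843 + 0.15216 + 0.045913 = 1.7676.
P₂ = e^(−E₂/kT) / Z = 0.27843/1.7676 = 0.158.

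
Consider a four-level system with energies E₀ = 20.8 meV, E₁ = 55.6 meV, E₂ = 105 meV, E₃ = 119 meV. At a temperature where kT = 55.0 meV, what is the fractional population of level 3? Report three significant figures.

0.0876

Eᵢ/kT = 0.37818, 1.0109, 1.9091, 2.1636.
Z = Σ e^(−Eᵢ/kT) = e^(−0.37818) + e^(−1.0109) + e^(−1.9091) + e^(−2.1636) = 0.68511 + 0.36389 + 0.14821 + 0.11491 = 1.3121.
P₃ = e^(−E₃/kT) / Z = 0.11491/1.3121 = 0.0876.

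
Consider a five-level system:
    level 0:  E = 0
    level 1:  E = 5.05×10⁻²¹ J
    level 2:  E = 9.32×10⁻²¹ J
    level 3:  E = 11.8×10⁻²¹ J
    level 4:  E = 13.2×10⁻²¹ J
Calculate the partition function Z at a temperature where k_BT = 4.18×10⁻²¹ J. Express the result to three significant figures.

Z = 1.51

Eᵢ/kT = 0, 1.2081, 2.2297, 2.8230, 3.1579.
Z = Σ e^(−Eᵢ/kT) = e^(−0) + e^(−1.2081) + e^(−2.2297) + e^(−2.8230) + e^(−3.1579) = 1.0000 + 0.29876 + 0.10756 + 0.059427 + 0.042515 = 1.5083.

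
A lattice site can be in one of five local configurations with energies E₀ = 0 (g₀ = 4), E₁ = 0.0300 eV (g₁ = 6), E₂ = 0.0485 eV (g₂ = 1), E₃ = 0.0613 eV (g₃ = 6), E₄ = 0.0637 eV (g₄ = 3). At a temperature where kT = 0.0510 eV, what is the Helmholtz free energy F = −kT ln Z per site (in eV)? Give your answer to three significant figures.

Eᵢ/kT = 0, 0.58824, 0.95098, 1.2020, 1.2490.
Z = Σ gᵢe^(−Eᵢ/kT) = 4·e^(−0) + 6·e^(−0.58824) + 1·e^(−0.95098) + 6·e^(−1.2020) + 3·e^(−1.2490) = 4.0000 + 3.3318 + 0.38636 + 1.8036 + 0.86037 = 10.382.
F = −kT ln Z = −0.0510 × ln(10.382) = −0.0510 × 2.3401 = -0.119 eV.

-0.119 eV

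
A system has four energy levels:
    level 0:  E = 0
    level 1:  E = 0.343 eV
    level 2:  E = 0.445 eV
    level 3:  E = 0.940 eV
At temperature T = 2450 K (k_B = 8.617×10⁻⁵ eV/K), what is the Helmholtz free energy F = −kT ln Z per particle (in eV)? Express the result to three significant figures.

-0.0602 eV

k_BT = 8.617×10⁻⁵ × 2450 K = 0.21112 eV.
Eᵢ/kT = 0, 1.6247, 2.1078, 4.4524.
Z = Σ e^(−Eᵢ/kT) = e^(−0) + e^(−1.6247) + e^(−2.1078) + e^(−4.4524) = 1.0000 + 0.19697 + 0.12150 + 0.011651 = 1.3301.
F = −kT ln Z = −0.21112 × ln(1.3301) = −0.21112 × 0.28525 = -0.0602 eV.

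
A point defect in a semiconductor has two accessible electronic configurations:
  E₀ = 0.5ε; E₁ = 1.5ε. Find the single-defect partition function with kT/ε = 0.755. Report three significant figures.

Eᵢ/kT = 0.66225, 1.9868.
Z = Σ e^(−Eᵢ/kT) = e^(−0.66225) + e^(−1.9868) = 0.51569 + 0.13713 = 0.65282.

Z = 0.653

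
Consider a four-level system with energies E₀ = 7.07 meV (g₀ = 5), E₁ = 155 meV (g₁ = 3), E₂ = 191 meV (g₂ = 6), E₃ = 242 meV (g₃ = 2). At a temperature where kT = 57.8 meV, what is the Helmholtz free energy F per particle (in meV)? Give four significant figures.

Eᵢ/kT = 0.122318, 2.68166, 3.30450, 4.18685.
Z = Σ gᵢe^(−Eᵢ/kT) = 5·e^(−0.122318) + 3·e^(−2.68166) + 6·e^(−3.30450) + 2·e^(−4.18685) = 4.42433 + 0.205348 + 0.220305 + 0.0303881 = 4.88037.
F = −kT ln Z = −57.8 × ln(4.88037) = −57.8 × 1.58522 = -91.63 meV.

-91.63 meV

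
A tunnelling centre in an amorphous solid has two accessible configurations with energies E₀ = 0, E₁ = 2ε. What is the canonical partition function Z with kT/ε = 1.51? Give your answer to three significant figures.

Eᵢ/kT = 0, 1.3245.
Z = Σ e^(−Eᵢ/kT) = e^(−0) + e^(−1.3245) = 1.0000 + 0.26594 = 1.2659.

Z = 1.27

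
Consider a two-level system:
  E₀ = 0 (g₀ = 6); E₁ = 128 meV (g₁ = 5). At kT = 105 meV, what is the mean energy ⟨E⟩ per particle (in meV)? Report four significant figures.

25.29 meV

Eᵢ/kT = 0, 1.21905.
Z = Σ gᵢe^(−Eᵢ/kT) = 6·e^(−0) + 5·e^(−1.21905) = 6.00000 + 1.47755 = 7.47755.
⟨E⟩ = Σ Eᵢ gᵢe^(−Eᵢ/kT) / Z = (0·6.00000 + 128·1.47755) / 7.47755 = 25.29 meV.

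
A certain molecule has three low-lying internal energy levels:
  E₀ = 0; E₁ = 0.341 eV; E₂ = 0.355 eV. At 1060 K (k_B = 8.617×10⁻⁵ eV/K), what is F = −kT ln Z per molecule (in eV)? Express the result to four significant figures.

k_BT = 8.617×10⁻⁵ × 1060 K = 0.0913402 eV.
Eᵢ/kT = 0, 3.73330, 3.88657.
Z = Σ e^(−Eᵢ/kT) = e^(−0) + e^(−3.73330) + e^(−3.88657) = 1.00000 + 0.0239138 + 0.0205156 = 1.04443.
F = −kT ln Z = −0.0913402 × ln(1.04443) = −0.0913402 × 0.0434713 = -0.003971 eV.

-0.003971 eV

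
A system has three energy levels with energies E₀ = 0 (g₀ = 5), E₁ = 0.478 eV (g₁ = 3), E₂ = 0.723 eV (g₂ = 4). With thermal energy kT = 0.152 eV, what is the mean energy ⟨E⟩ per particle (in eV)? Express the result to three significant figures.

0.0168 eV

Eᵢ/kT = 0, 3.1447, 4.7566.
Z = Σ gᵢe^(−Eᵢ/kT) = 5·e^(−0) + 3·e^(−3.1447) + 4·e^(−4.7566) = 5.0000 + 0.12924 + 0.034379 = 5.1636.
⟨E⟩ = Σ Eᵢ gᵢe^(−Eᵢ/kT) / Z = (0·5.0000 + 0.478·0.12924 + 0.723·0.034379) / 5.1636 = 0.0168 eV.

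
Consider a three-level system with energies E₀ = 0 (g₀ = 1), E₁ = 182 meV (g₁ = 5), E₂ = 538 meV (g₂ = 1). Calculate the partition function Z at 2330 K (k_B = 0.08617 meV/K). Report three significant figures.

Z = 3.09

k_BT = 0.08617 × 2330 K = 200.78 meV.
Eᵢ/kT = 0, 0.90646, 2.6795.
Z = Σ gᵢe^(−Eᵢ/kT) = 1·e^(−0) + 5·e^(−0.90646) + 1·e^(−2.6795) = 1.0000 + 2.0198 + 0.068597 = 3.0884.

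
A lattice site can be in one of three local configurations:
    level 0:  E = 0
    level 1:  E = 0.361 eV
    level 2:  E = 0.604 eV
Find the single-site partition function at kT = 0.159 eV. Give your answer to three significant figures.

Eᵢ/kT = 0, 2.2704, 3.7987.
Z = Σ e^(−Eᵢ/kT) = e^(−0) + e^(−2.2704) + e^(−3.7987) = 1.0000 + 0.10327 + 0.022400 = 1.1257.

Z = 1.13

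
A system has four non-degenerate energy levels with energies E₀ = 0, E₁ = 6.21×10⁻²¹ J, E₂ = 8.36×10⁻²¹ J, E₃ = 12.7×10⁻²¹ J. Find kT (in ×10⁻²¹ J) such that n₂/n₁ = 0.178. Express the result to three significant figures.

1.25 ×10⁻²¹ J

n₂/n₁ = exp[−(E₂−E₁)/kT] = 0.178.
⇒ (E₂−E₁)/kT = ln(1/0.178) = ln(5.6180) = 1.7260.
kT = 2.15 ×10⁻²¹ J / 1.7260 = 1.25 ×10⁻²¹ J.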